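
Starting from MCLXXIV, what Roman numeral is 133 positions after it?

MCLXXIV = 1174
1174 + 133 = 1307

MCCCVII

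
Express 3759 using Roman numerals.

Convert 3759 to Roman numerals:
  3759 contains 3×1000 (MMM)
  759 contains 1×500 (D)
  259 contains 2×100 (CC)
  59 contains 1×50 (L)
  9 contains 1×9 (IX)

MMMDCCLIX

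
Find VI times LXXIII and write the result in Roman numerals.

VI = 6
LXXIII = 73
6 × 73 = 438

CDXXXVIII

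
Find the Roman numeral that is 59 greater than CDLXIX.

CDLXIX = 469
469 + 59 = 528

DXXVIII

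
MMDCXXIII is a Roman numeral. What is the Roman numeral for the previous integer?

MMDCXXIII = 2623, so the previous integer is 2623 - 1 = 2622

MMDCXXII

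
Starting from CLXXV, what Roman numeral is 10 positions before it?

CLXXV = 175
175 - 10 = 165

CLXV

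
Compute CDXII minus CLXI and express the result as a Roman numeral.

CDXII = 412
CLXI = 161
412 - 161 = 251

CCLI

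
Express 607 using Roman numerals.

Convert 607 to Roman numerals:
  607 contains 1×500 (D)
  107 contains 1×100 (C)
  7 contains 1×5 (V)
  2 contains 2×1 (II)

DCVII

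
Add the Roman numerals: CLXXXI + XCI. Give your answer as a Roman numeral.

CLXXXI = 181
XCI = 91
181 + 91 = 272

CCLXXII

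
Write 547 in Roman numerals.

Convert 547 to Roman numerals:
  547 contains 1×500 (D)
  47 contains 1×40 (XL)
  7 contains 1×5 (V)
  2 contains 2×1 (II)

DXLVII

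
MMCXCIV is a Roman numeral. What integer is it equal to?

MMCXCIV: M=1000, M=1000, C=100, XC=90, IV=4
1000 + 1000 + 100 + 90 + 4 = 2194

2194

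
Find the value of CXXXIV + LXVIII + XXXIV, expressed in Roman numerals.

CXXXIV = 134, LXVIII = 68, XXXIV = 34
134 + 68 = 202
202 + 34 = 236

CCXXXVI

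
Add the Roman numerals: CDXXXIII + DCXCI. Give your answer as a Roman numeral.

CDXXXIII = 433
DCXCI = 691
433 + 691 = 1124

MCXXIV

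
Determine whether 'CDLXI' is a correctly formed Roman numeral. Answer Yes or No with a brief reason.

'CDLXI': Check the rules: uses only the symbols I, V, X, L, C, D, M; no symbol is repeated more than three times in a row; V, L and D each appear at most once; the only place a smaller symbol precedes a larger one is the allowed subtractive pair CD, the symbol right after such a pair (if any) is smaller than the pair's first symbol, and otherwise the values never increase from left to right. Value: CD (400) + L (50) + X (10) + I (1) = 461. So it is a valid standard Roman numeral.

Yes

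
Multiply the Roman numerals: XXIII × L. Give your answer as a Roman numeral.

XXIII = 23
L = 50
23 × 50 = 1150

MCL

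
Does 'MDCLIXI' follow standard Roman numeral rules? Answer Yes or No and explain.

'MDCLIXI': I cannot come right after the subtractive pair IX: once I is subtracted in IX, the next symbol must be smaller than I

No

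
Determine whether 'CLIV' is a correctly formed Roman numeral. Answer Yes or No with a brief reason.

'CLIV': Check the rules: uses only the symbols I, V, X, L, C, D, M; no symbol is repeated more than three times in a row; V, L and D each appear at most once; the only place a smaller symbol precedes a larger one is the allowed subtractive pair IV, the symbol right after such a pair (if any) is smaller than the pair's first symbol, and otherwise the values never increase from left to right. Value: C (100) + L (50) + IV (4) = 154. So it is a valid standard Roman numeral.

Yes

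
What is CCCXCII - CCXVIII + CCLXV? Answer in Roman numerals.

CCCXCII = 392, CCXVIII = 218, CCLXV = 265
392 - 218 = 174
174 + 265 = 439

CDXXXIX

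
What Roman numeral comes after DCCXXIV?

DCCXXIV = 724; next is 725

DCCXXV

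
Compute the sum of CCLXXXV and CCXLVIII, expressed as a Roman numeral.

CCLXXXV = 285
CCXLVIII = 248
285 + 248 = 533

DXXXIII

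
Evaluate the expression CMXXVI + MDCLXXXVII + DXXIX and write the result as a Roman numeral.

CMXXVI = 926, MDCLXXXVII = 1687, DXXIX = 529
926 + 1687 = 2613
2613 + 529 = 3142

MMMCXLII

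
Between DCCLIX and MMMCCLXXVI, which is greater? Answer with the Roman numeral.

DCCLIX = 759
MMMCCLXXVI = 3276
3276 is larger

MMMCCLXXVI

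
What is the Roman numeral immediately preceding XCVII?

XCVII = 97, so the previous integer is 97 - 1 = 96

XCVI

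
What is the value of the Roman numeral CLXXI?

CLXXI: C=100, L=50, X=10, X=10, I=1
100 + 50 + 10 + 10 + 1 = 171

171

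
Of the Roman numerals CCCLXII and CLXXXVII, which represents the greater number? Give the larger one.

CCCLXII = 362
CLXXXVII = 187
362 is larger

CCCLXII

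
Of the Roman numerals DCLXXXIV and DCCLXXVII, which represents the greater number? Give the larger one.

DCLXXXIV = 684
DCCLXXVII = 777
777 is larger

DCCLXXVII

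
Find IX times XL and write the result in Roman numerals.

IX = 9
XL = 40
9 × 40 = 360

CCCLX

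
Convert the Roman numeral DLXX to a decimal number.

DLXX: D=500, L=50, X=10, X=10
500 + 50 + 10 + 10 = 570

570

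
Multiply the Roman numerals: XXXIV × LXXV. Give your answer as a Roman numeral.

XXXIV = 34
LXXV = 75
34 × 75 = 2550

MMDL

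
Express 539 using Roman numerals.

Convert 539 to Roman numerals:
  539 contains 1×500 (D)
  39 contains 3×10 (XXX)
  9 contains 1×9 (IX)

DXXXIX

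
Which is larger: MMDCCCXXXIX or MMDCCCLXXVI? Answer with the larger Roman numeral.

MMDCCCXXXIX = 2839
MMDCCCLXXVI = 2876
2876 is larger

MMDCCCLXXVI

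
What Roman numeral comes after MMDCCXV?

MMDCCXV = 2715, so the next integer is 2715 + 1 = 2716

MMDCCXVI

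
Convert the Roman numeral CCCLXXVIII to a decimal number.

CCCLXXVIII: C=100, C=100, C=100, L=50, X=10, X=10, V=5, I=1, I=1, I=1
100 + 100 + 100 + 50 + 10 + 10 + 5 + 1 + 1 + 1 = 378

378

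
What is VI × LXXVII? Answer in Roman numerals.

VI = 6
LXXVII = 77
6 × 77 = 462

CDLXII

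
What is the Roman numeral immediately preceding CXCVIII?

CXCVIII = 198, so the previous integer is 198 - 1 = 197

CXCVII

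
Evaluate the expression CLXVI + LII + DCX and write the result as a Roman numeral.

CLXVI = 166, LII = 52, DCX = 610
166 + 52 = 218
218 + 610 = 828

DCCCXXVIII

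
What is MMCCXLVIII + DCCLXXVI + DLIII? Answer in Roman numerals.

MMCCXLVIII = 2248, DCCLXXVI = 776, DLIII = 553
2248 + 776 = 3024
3024 + 553 = 3577

MMMDLXXVII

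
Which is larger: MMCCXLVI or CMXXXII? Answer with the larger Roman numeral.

MMCCXLVI = 2246
CMXXXII = 932
2246 is larger

MMCCXLVI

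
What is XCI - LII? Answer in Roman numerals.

XCI = 91
LII = 52
91 - 52 = 39

XXXIX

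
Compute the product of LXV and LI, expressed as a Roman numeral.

LXV = 65
LI = 51
65 × 51 = 3315

MMMCCCXV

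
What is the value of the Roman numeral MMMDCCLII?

MMMDCCLII: M=1000, M=1000, M=1000, D=500, C=100, C=100, L=50, I=1, I=1
1000 + 1000 + 1000 + 500 + 100 + 100 + 50 + 1 + 1 = 3752

3752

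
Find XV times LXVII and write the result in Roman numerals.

XV = 15
LXVII = 67
15 × 67 = 1005

MV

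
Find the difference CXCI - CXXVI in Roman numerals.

CXCI = 191
CXXVI = 126
191 - 126 = 65

LXV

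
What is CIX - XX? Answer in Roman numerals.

CIX = 109
XX = 20
109 - 20 = 89

LXXXIX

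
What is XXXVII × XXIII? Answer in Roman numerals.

XXXVII = 37
XXIII = 23
37 × 23 = 851

DCCCLI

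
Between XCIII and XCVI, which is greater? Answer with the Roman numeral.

XCIII = 93
XCVI = 96
96 is larger

XCVI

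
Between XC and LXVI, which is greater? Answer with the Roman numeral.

XC = 90
LXVI = 66
90 is larger

XC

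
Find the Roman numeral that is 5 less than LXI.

LXI = 61
61 - 5 = 56

LVI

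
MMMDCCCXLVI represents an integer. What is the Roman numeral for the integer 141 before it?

MMMDCCCXLVI = 3846
3846 - 141 = 3705

MMMDCCV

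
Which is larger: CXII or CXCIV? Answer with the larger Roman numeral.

CXII = 112
CXCIV = 194
194 is larger

CXCIV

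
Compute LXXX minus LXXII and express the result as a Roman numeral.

LXXX = 80
LXXII = 72
80 - 72 = 8

VIII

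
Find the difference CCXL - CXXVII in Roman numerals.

CCXL = 240
CXXVII = 127
240 - 127 = 113

CXIII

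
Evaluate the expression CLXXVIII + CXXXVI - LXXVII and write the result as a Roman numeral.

CLXXVIII = 178, CXXXVI = 136, LXXVII = 77
178 + 136 = 314
314 - 77 = 237

CCXXXVII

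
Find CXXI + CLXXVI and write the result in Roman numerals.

CXXI = 121
CLXXVI = 176
121 + 176 = 297

CCXCVII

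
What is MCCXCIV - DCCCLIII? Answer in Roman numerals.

MCCXCIV = 1294
DCCCLIII = 853
1294 - 853 = 441

CDXLI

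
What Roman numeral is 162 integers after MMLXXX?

MMLXXX = 2080
2080 + 162 = 2242

MMCCXLII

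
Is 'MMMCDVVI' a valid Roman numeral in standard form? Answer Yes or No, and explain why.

'MMMCDVVI': V should not appear more than once

No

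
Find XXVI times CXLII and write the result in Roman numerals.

XXVI = 26
CXLII = 142
26 × 142 = 3692

MMMDCXCII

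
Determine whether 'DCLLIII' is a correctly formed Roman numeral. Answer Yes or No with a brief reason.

'DCLLIII': L should not appear more than once

No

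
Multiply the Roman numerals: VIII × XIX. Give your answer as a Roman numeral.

VIII = 8
XIX = 19
8 × 19 = 152

CLII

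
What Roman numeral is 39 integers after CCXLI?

CCXLI = 241
241 + 39 = 280

CCLXXX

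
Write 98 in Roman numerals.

Convert 98 to Roman numerals:
  98 contains 1×90 (XC)
  8 contains 1×5 (V)
  3 contains 3×1 (III)

XCVIII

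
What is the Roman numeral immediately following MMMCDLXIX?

MMMCDLXIX = 3469; next is 3470

MMMCDLXX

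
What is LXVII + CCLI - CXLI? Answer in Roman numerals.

LXVII = 67, CCLI = 251, CXLI = 141
67 + 251 = 318
318 - 141 = 177

CLXXVII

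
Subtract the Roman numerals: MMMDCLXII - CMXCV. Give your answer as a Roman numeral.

MMMDCLXII = 3662
CMXCV = 995
3662 - 995 = 2667

MMDCLXVII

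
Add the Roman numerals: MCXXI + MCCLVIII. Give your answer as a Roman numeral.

MCXXI = 1121
MCCLVIII = 1258
1121 + 1258 = 2379

MMCCCLXXIX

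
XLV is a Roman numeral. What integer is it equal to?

XLV: XL=40, V=5
40 + 5 = 45

45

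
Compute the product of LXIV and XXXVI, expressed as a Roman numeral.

LXIV = 64
XXXVI = 36
64 × 36 = 2304

MMCCCIV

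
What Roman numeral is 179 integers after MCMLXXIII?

MCMLXXIII = 1973
1973 + 179 = 2152

MMCLII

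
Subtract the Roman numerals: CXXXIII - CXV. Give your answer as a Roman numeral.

CXXXIII = 133
CXV = 115
133 - 115 = 18

XVIII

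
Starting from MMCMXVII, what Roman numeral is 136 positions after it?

MMCMXVII = 2917
2917 + 136 = 3053

MMMLIII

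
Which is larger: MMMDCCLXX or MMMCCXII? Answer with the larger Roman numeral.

MMMDCCLXX = 3770
MMMCCXII = 3212
3770 is larger

MMMDCCLXX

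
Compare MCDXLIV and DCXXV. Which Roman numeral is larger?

MCDXLIV = 1444
DCXXV = 625
1444 is larger

MCDXLIV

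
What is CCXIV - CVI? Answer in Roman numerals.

CCXIV = 214
CVI = 106
214 - 106 = 108

CVIII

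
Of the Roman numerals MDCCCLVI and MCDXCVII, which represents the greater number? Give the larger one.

MDCCCLVI = 1856
MCDXCVII = 1497
1856 is larger

MDCCCLVI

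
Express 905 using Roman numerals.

Convert 905 to Roman numerals:
  905 contains 1×900 (CM)
  5 contains 1×5 (V)

CMV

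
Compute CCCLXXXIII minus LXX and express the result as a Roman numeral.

CCCLXXXIII = 383
LXX = 70
383 - 70 = 313

CCCXIII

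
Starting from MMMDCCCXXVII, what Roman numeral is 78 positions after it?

MMMDCCCXXVII = 3827
3827 + 78 = 3905

MMMCMV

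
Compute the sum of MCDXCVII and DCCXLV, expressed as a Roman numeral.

MCDXCVII = 1497
DCCXLV = 745
1497 + 745 = 2242

MMCCXLII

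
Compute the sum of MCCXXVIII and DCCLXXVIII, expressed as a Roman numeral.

MCCXXVIII = 1228
DCCLXXVIII = 778
1228 + 778 = 2006

MMVI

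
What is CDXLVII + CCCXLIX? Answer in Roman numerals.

CDXLVII = 447
CCCXLIX = 349
447 + 349 = 796

DCCXCVI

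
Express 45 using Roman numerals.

Convert 45 to Roman numerals:
  45 contains 1×40 (XL)
  5 contains 1×5 (V)

XLV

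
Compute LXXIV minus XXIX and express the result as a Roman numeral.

LXXIV = 74
XXIX = 29
74 - 29 = 45

XLV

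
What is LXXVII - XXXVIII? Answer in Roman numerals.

LXXVII = 77
XXXVIII = 38
77 - 38 = 39

XXXIX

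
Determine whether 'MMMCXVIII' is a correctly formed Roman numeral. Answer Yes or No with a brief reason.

'MMMCXVIII': Check the rules: uses only the symbols I, V, X, L, C, D, M; no symbol is repeated more than three times in a row; V, L and D each appear at most once; no smaller symbol precedes a larger one (values never increase from left to right). Value: M (1000) + M (1000) + M (1000) + C (100) + X (10) + V (5) + I (1) + I (1) + I (1) = 3118. So it is a valid standard Roman numeral.

Yes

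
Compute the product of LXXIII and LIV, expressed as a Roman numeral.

LXXIII = 73
LIV = 54
73 × 54 = 3942

MMMCMXLII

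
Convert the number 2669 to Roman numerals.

Convert 2669 to Roman numerals:
  2669 contains 2×1000 (MM)
  669 contains 1×500 (D)
  169 contains 1×100 (C)
  69 contains 1×50 (L)
  19 contains 1×10 (X)
  9 contains 1×9 (IX)

MMDCLXIX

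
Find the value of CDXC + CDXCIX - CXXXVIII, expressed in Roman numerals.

CDXC = 490, CDXCIX = 499, CXXXVIII = 138
490 + 499 = 989
989 - 138 = 851

DCCCLI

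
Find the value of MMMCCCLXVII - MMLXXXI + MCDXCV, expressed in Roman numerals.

MMMCCCLXVII = 3367, MMLXXXI = 2081, MCDXCV = 1495
3367 - 2081 = 1286
1286 + 1495 = 2781

MMDCCLXXXI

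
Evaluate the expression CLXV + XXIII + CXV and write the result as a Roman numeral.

CLXV = 165, XXIII = 23, CXV = 115
165 + 23 = 188
188 + 115 = 303

CCCIII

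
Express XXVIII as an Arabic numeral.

XXVIII: X=10, X=10, V=5, I=1, I=1, I=1
10 + 10 + 5 + 1 + 1 + 1 = 28

28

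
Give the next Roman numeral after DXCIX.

DXCIX = 599, so the next integer is 599 + 1 = 600

DC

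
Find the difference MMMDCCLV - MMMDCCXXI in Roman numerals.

MMMDCCLV = 3755
MMMDCCXXI = 3721
3755 - 3721 = 34

XXXIV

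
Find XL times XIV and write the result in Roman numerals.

XL = 40
XIV = 14
40 × 14 = 560

DLX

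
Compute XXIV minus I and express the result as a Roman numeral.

XXIV = 24
I = 1
24 - 1 = 23

XXIII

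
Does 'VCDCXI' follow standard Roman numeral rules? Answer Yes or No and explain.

'VCDCXI': Invalid subtractive combination: VC

No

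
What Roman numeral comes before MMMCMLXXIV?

MMMCMLXXIV = 3974; previous is 3973

MMMCMLXXIII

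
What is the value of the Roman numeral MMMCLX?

MMMCLX: M=1000, M=1000, M=1000, C=100, L=50, X=10
1000 + 1000 + 1000 + 100 + 50 + 10 = 3160

3160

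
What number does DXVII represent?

DXVII: D=500, X=10, V=5, I=1, I=1
500 + 10 + 5 + 1 + 1 = 517

517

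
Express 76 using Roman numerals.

Convert 76 to Roman numerals:
  76 contains 1×50 (L)
  26 contains 2×10 (XX)
  6 contains 1×5 (V)
  1 contains 1×1 (I)

LXXVI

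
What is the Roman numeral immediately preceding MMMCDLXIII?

MMMCDLXIII = 3463; previous is 3462

MMMCDLXII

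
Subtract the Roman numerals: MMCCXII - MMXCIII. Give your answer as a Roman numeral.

MMCCXII = 2212
MMXCIII = 2093
2212 - 2093 = 119

CXIX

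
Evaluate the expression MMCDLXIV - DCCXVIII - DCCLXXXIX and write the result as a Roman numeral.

MMCDLXIV = 2464, DCCXVIII = 718, DCCLXXXIX = 789
2464 - 718 = 1746
1746 - 789 = 957

CMLVII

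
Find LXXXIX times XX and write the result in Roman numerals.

LXXXIX = 89
XX = 20
89 × 20 = 1780

MDCCLXXX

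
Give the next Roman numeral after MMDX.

MMDX = 2510; next is 2511

MMDXI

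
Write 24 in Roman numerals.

Convert 24 to Roman numerals:
  24 contains 2×10 (XX)
  4 contains 1×4 (IV)

XXIV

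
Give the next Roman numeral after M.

M = 1000; next is 1001

MI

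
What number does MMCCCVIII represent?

MMCCCVIII: M=1000, M=1000, C=100, C=100, C=100, V=5, I=1, I=1, I=1
1000 + 1000 + 100 + 100 + 100 + 5 + 1 + 1 + 1 = 2308

2308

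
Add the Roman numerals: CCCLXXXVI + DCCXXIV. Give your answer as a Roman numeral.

CCCLXXXVI = 386
DCCXXIV = 724
386 + 724 = 1110

MCX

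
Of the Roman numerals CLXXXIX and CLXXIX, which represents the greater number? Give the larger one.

CLXXXIX = 189
CLXXIX = 179
189 is larger

CLXXXIX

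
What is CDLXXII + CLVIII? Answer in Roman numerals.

CDLXXII = 472
CLVIII = 158
472 + 158 = 630

DCXXX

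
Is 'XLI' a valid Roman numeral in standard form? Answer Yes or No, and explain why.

'XLI': Check the rules: uses only the symbols I, V, X, L, C, D, M; no symbol is repeated more than three times in a row; V, L and D each appear at most once; the only place a smaller symbol precedes a larger one is the allowed subtractive pair XL, the symbol right after such a pair (if any) is smaller than the pair's first symbol, and otherwise the values never increase from left to right. Value: XL (40) + I (1) = 41. So it is a valid standard Roman numeral.

Yes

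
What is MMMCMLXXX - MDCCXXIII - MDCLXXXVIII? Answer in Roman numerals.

MMMCMLXXX = 3980, MDCCXXIII = 1723, MDCLXXXVIII = 1688
3980 - 1723 = 2257
2257 - 1688 = 569

DLXIX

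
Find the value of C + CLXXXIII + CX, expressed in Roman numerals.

C = 100, CLXXXIII = 183, CX = 110
100 + 183 = 283
283 + 110 = 393

CCCXCIII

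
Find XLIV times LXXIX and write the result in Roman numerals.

XLIV = 44
LXXIX = 79
44 × 79 = 3476

MMMCDLXXVI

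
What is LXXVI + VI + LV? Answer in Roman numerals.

LXXVI = 76, VI = 6, LV = 55
76 + 6 = 82
82 + 55 = 137

CXXXVII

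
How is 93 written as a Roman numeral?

Convert 93 to Roman numerals:
  93 contains 1×90 (XC)
  3 contains 3×1 (III)

XCIII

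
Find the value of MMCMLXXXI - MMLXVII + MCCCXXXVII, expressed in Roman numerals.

MMCMLXXXI = 2981, MMLXVII = 2067, MCCCXXXVII = 1337
2981 - 2067 = 914
914 + 1337 = 2251

MMCCLI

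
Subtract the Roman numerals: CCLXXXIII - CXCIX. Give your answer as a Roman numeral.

CCLXXXIII = 283
CXCIX = 199
283 - 199 = 84

LXXXIV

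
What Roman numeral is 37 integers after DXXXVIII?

DXXXVIII = 538
538 + 37 = 575

DLXXV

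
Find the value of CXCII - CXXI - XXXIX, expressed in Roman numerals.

CXCII = 192, CXXI = 121, XXXIX = 39
192 - 121 = 71
71 - 39 = 32

XXXII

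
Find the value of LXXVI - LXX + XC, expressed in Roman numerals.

LXXVI = 76, LXX = 70, XC = 90
76 - 70 = 6
6 + 90 = 96

XCVI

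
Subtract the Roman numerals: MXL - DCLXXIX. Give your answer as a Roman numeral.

MXL = 1040
DCLXXIX = 679
1040 - 679 = 361

CCCLXI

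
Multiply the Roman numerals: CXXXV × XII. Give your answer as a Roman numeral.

CXXXV = 135
XII = 12
135 × 12 = 1620

MDCXX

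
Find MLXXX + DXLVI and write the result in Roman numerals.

MLXXX = 1080
DXLVI = 546
1080 + 546 = 1626

MDCXXVI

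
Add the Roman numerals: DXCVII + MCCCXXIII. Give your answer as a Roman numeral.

DXCVII = 597
MCCCXXIII = 1323
597 + 1323 = 1920

MCMXX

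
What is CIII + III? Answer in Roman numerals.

CIII = 103
III = 3
103 + 3 = 106

CVI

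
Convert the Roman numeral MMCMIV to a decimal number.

MMCMIV: M=1000, M=1000, CM=900, IV=4
1000 + 1000 + 900 + 4 = 2904

2904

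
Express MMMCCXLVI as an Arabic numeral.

MMMCCXLVI: M=1000, M=1000, M=1000, C=100, C=100, XL=40, V=5, I=1
1000 + 1000 + 1000 + 100 + 100 + 40 + 5 + 1 = 3246

3246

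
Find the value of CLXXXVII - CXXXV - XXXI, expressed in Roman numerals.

CLXXXVII = 187, CXXXV = 135, XXXI = 31
187 - 135 = 52
52 - 31 = 21

XXI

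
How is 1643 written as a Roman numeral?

Convert 1643 to Roman numerals:
  1643 contains 1×1000 (M)
  643 contains 1×500 (D)
  143 contains 1×100 (C)
  43 contains 1×40 (XL)
  3 contains 3×1 (III)

MDCXLIII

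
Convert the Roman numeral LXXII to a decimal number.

LXXII: L=50, X=10, X=10, I=1, I=1
50 + 10 + 10 + 1 + 1 = 72

72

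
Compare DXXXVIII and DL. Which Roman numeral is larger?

DXXXVIII = 538
DL = 550
550 is larger

DL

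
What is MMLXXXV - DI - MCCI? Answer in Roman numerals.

MMLXXXV = 2085, DI = 501, MCCI = 1201
2085 - 501 = 1584
1584 - 1201 = 383

CCCLXXXIII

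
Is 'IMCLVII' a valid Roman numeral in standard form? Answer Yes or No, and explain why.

'IMCLVII': Invalid subtractive combination: IM

No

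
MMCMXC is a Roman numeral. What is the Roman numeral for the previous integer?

MMCMXC = 2990; previous is 2989

MMCMLXXXIX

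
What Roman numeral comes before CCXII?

CCXII = 212; previous is 211

CCXI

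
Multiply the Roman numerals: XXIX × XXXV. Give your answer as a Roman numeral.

XXIX = 29
XXXV = 35
29 × 35 = 1015

MXV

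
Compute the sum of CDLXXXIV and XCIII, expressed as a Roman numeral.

CDLXXXIV = 484
XCIII = 93
484 + 93 = 577

DLXXVII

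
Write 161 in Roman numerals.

Convert 161 to Roman numerals:
  161 contains 1×100 (C)
  61 contains 1×50 (L)
  11 contains 1×10 (X)
  1 contains 1×1 (I)

CLXI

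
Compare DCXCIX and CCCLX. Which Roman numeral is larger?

DCXCIX = 699
CCCLX = 360
699 is larger

DCXCIX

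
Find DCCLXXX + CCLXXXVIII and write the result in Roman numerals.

DCCLXXX = 780
CCLXXXVIII = 288
780 + 288 = 1068

MLXVIII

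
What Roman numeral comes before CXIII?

CXIII = 113; previous is 112

CXII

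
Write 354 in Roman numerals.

Convert 354 to Roman numerals:
  354 contains 3×100 (CCC)
  54 contains 1×50 (L)
  4 contains 1×4 (IV)

CCCLIV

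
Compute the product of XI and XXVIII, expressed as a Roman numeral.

XI = 11
XXVIII = 28
11 × 28 = 308

CCCVIII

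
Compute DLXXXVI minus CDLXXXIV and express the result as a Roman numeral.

DLXXXVI = 586
CDLXXXIV = 484
586 - 484 = 102

CII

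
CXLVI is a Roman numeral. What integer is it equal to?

CXLVI: C=100, XL=40, V=5, I=1
100 + 40 + 5 + 1 = 146

146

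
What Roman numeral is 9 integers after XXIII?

XXIII = 23
23 + 9 = 32

XXXII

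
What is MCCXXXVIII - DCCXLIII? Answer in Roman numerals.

MCCXXXVIII = 1238
DCCXLIII = 743
1238 - 743 = 495

CDXCV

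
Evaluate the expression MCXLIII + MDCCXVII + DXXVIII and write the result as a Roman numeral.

MCXLIII = 1143, MDCCXVII = 1717, DXXVIII = 528
1143 + 1717 = 2860
2860 + 528 = 3388

MMMCCCLXXXVIII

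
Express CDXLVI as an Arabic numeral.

CDXLVI: CD=400, XL=40, V=5, I=1
400 + 40 + 5 + 1 = 446

446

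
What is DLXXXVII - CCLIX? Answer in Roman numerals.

DLXXXVII = 587
CCLIX = 259
587 - 259 = 328

CCCXXVIII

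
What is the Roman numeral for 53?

Convert 53 to Roman numerals:
  53 contains 1×50 (L)
  3 contains 3×1 (III)

LIII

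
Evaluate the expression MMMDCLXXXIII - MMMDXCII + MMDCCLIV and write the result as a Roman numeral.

MMMDCLXXXIII = 3683, MMMDXCII = 3592, MMDCCLIV = 2754
3683 - 3592 = 91
91 + 2754 = 2845

MMDCCCXLV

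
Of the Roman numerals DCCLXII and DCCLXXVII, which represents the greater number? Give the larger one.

DCCLXII = 762
DCCLXXVII = 777
777 is larger

DCCLXXVII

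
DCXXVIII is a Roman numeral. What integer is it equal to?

DCXXVIII: D=500, C=100, X=10, X=10, V=5, I=1, I=1, I=1
500 + 100 + 10 + 10 + 5 + 1 + 1 + 1 = 628

628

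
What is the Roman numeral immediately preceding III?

III = 3, so the previous integer is 3 - 1 = 2

II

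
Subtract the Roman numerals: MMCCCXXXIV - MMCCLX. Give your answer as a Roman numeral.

MMCCCXXXIV = 2334
MMCCLX = 2260
2334 - 2260 = 74

LXXIV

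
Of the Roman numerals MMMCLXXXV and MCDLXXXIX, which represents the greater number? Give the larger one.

MMMCLXXXV = 3185
MCDLXXXIX = 1489
3185 is larger

MMMCLXXXV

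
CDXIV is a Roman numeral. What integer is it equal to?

CDXIV: CD=400, X=10, IV=4
400 + 10 + 4 = 414

414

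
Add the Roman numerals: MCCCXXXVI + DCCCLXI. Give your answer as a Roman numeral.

MCCCXXXVI = 1336
DCCCLXI = 861
1336 + 861 = 2197

MMCXCVII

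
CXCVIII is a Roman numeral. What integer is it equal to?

CXCVIII: C=100, XC=90, V=5, I=1, I=1, I=1
100 + 90 + 5 + 1 + 1 + 1 = 198

198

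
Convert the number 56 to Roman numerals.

Convert 56 to Roman numerals:
  56 contains 1×50 (L)
  6 contains 1×5 (V)
  1 contains 1×1 (I)

LVI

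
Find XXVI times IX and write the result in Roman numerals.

XXVI = 26
IX = 9
26 × 9 = 234

CCXXXIV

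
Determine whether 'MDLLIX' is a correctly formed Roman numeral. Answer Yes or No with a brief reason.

'MDLLIX': L should not appear more than once

No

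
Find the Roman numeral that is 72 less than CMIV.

CMIV = 904
904 - 72 = 832

DCCCXXXII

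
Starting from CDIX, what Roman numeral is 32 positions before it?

CDIX = 409
409 - 32 = 377

CCCLXXVII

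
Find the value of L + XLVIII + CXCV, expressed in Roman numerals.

L = 50, XLVIII = 48, CXCV = 195
50 + 48 = 98
98 + 195 = 293

CCXCIII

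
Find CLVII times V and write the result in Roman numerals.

CLVII = 157
V = 5
157 × 5 = 785

DCCLXXXV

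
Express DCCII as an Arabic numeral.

DCCII: D=500, C=100, C=100, I=1, I=1
500 + 100 + 100 + 1 + 1 = 702

702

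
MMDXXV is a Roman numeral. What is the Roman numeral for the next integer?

MMDXXV = 2525; next is 2526

MMDXXVI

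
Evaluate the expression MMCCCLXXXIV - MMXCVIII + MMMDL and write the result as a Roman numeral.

MMCCCLXXXIV = 2384, MMXCVIII = 2098, MMMDL = 3550
2384 - 2098 = 286
286 + 3550 = 3836

MMMDCCCXXXVI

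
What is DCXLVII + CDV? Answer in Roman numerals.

DCXLVII = 647
CDV = 405
647 + 405 = 1052

MLII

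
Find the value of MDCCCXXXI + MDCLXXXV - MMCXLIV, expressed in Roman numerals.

MDCCCXXXI = 1831, MDCLXXXV = 1685, MMCXLIV = 2144
1831 + 1685 = 3516
3516 - 2144 = 1372

MCCCLXXII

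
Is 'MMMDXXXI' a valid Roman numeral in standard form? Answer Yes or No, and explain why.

'MMMDXXXI': Check the rules: uses only the symbols I, V, X, L, C, D, M; no symbol is repeated more than three times in a row; V, L and D each appear at most once; no smaller symbol precedes a larger one (values never increase from left to right). Value: M (1000) + M (1000) + M (1000) + D (500) + X (10) + X (10) + X (10) + I (1) = 3531. So it is a valid standard Roman numeral.

Yes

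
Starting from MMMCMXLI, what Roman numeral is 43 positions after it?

MMMCMXLI = 3941
3941 + 43 = 3984

MMMCMLXXXIV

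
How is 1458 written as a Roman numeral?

Convert 1458 to Roman numerals:
  1458 contains 1×1000 (M)
  458 contains 1×400 (CD)
  58 contains 1×50 (L)
  8 contains 1×5 (V)
  3 contains 3×1 (III)

MCDLVIII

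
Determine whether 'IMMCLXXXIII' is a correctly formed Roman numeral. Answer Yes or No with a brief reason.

'IMMCLXXXIII': Invalid subtractive combination: IM

No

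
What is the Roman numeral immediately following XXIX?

XXIX = 29, so the next integer is 29 + 1 = 30

XXX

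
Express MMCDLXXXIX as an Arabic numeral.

MMCDLXXXIX: M=1000, M=1000, CD=400, L=50, X=10, X=10, X=10, IX=9
1000 + 1000 + 400 + 50 + 10 + 10 + 10 + 9 = 2489

2489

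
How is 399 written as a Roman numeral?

Convert 399 to Roman numerals:
  399 contains 3×100 (CCC)
  99 contains 1×90 (XC)
  9 contains 1×9 (IX)

CCCXCIX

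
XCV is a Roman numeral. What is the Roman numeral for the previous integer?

XCV = 95; previous is 94

XCIV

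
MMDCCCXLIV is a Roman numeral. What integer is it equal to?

MMDCCCXLIV: M=1000, M=1000, D=500, C=100, C=100, C=100, XL=40, IV=4
1000 + 1000 + 500 + 100 + 100 + 100 + 40 + 4 = 2844

2844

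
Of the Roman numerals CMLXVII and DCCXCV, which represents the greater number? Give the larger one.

CMLXVII = 967
DCCXCV = 795
967 is larger

CMLXVII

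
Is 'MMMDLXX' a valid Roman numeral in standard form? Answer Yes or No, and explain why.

'MMMDLXX': Check the rules: uses only the symbols I, V, X, L, C, D, M; no symbol is repeated more than three times in a row; V, L and D each appear at most once; no smaller symbol precedes a larger one (values never increase from left to right). Value: M (1000) + M (1000) + M (1000) + D (500) + L (50) + X (10) + X (10) = 3570. So it is a valid standard Roman numeral.

Yes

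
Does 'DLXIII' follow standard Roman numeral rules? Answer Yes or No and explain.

'DLXIII': Check the rules: uses only the symbols I, V, X, L, C, D, M; no symbol is repeated more than three times in a row; V, L and D each appear at most once; no smaller symbol precedes a larger one (values never increase from left to right). Value: D (500) + L (50) + X (10) + I (1) + I (1) + I (1) = 563. So it is a valid standard Roman numeral.

Yes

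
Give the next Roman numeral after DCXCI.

DCXCI = 691, so the next integer is 691 + 1 = 692

DCXCII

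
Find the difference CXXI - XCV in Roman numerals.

CXXI = 121
XCV = 95
121 - 95 = 26

XXVI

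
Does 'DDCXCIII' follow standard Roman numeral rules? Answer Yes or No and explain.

'DDCXCIII': D should not appear more than once

No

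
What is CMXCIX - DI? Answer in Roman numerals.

CMXCIX = 999
DI = 501
999 - 501 = 498

CDXCVIII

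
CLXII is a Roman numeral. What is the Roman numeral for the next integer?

CLXII = 162; next is 163

CLXIII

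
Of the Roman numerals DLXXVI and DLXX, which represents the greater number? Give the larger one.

DLXXVI = 576
DLXX = 570
576 is larger

DLXXVI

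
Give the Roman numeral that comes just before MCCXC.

MCCXC = 1290, so the previous integer is 1290 - 1 = 1289

MCCLXXXIX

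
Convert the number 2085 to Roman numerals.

Convert 2085 to Roman numerals:
  2085 contains 2×1000 (MM)
  85 contains 1×50 (L)
  35 contains 3×10 (XXX)
  5 contains 1×5 (V)

MMLXXXV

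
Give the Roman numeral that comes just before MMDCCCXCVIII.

MMDCCCXCVIII = 2898; previous is 2897

MMDCCCXCVII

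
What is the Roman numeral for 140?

Convert 140 to Roman numerals:
  140 contains 1×100 (C)
  40 contains 1×40 (XL)

CXL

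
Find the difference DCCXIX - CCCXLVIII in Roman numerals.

DCCXIX = 719
CCCXLVIII = 348
719 - 348 = 371

CCCLXXI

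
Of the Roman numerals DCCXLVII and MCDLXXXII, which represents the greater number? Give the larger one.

DCCXLVII = 747
MCDLXXXII = 1482
1482 is larger

MCDLXXXII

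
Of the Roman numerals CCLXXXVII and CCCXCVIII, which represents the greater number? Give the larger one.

CCLXXXVII = 287
CCCXCVIII = 398
398 is larger

CCCXCVIII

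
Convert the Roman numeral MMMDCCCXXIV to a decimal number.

MMMDCCCXXIV: M=1000, M=1000, M=1000, D=500, C=100, C=100, C=100, X=10, X=10, IV=4
1000 + 1000 + 1000 + 500 + 100 + 100 + 100 + 10 + 10 + 4 = 3824

3824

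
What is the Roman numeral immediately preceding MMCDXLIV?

MMCDXLIV = 2444, so the previous integer is 2444 - 1 = 2443

MMCDXLIII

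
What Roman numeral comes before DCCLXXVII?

DCCLXXVII = 777, so the previous integer is 777 - 1 = 776

DCCLXXVI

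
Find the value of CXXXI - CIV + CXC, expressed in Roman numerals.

CXXXI = 131, CIV = 104, CXC = 190
131 - 104 = 27
27 + 190 = 217

CCXVII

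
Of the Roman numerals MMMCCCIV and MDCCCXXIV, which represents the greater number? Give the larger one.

MMMCCCIV = 3304
MDCCCXXIV = 1824
3304 is larger

MMMCCCIV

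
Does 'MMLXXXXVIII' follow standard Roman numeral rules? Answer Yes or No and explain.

'MMLXXXXVIII': More than 3 consecutive X's

No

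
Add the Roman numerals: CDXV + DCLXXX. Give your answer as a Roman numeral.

CDXV = 415
DCLXXX = 680
415 + 680 = 1095

MXCV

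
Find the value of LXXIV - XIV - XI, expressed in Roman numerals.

LXXIV = 74, XIV = 14, XI = 11
74 - 14 = 60
60 - 11 = 49

XLIX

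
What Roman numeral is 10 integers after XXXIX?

XXXIX = 39
39 + 10 = 49

XLIX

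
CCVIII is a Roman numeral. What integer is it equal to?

CCVIII: C=100, C=100, V=5, I=1, I=1, I=1
100 + 100 + 5 + 1 + 1 + 1 = 208

208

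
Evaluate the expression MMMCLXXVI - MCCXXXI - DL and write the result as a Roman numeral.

MMMCLXXVI = 3176, MCCXXXI = 1231, DL = 550
3176 - 1231 = 1945
1945 - 550 = 1395

MCCCXCV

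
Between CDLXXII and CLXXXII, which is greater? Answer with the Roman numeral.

CDLXXII = 472
CLXXXII = 182
472 is larger

CDLXXII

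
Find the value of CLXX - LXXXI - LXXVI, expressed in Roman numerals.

CLXX = 170, LXXXI = 81, LXXVI = 76
170 - 81 = 89
89 - 76 = 13

XIII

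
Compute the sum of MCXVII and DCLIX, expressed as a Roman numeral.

MCXVII = 1117
DCLIX = 659
1117 + 659 = 1776

MDCCLXXVI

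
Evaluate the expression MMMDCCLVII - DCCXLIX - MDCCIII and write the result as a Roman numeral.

MMMDCCLVII = 3757, DCCXLIX = 749, MDCCIII = 1703
3757 - 749 = 3008
3008 - 1703 = 1305

MCCCV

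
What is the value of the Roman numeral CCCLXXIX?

CCCLXXIX: C=100, C=100, C=100, L=50, X=10, X=10, IX=9
100 + 100 + 100 + 50 + 10 + 10 + 9 = 379

379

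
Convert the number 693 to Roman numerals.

Convert 693 to Roman numerals:
  693 contains 1×500 (D)
  193 contains 1×100 (C)
  93 contains 1×90 (XC)
  3 contains 3×1 (III)

DCXCIII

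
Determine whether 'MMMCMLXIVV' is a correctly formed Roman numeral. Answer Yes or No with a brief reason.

'MMMCMLXIVV': V should not appear more than once

No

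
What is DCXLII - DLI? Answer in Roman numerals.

DCXLII = 642
DLI = 551
642 - 551 = 91

XCI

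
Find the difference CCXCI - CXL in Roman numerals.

CCXCI = 291
CXL = 140
291 - 140 = 151

CLI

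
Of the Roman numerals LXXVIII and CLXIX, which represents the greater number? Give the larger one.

LXXVIII = 78
CLXIX = 169
169 is larger

CLXIX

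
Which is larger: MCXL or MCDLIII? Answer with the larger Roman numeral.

MCXL = 1140
MCDLIII = 1453
1453 is larger

MCDLIII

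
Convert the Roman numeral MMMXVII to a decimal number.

MMMXVII: M=1000, M=1000, M=1000, X=10, V=5, I=1, I=1
1000 + 1000 + 1000 + 10 + 5 + 1 + 1 = 3017

3017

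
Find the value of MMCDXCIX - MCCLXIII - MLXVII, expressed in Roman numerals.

MMCDXCIX = 2499, MCCLXIII = 1263, MLXVII = 1067
2499 - 1263 = 1236
1236 - 1067 = 169

CLXIX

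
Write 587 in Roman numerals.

Convert 587 to Roman numerals:
  587 contains 1×500 (D)
  87 contains 1×50 (L)
  37 contains 3×10 (XXX)
  7 contains 1×5 (V)
  2 contains 2×1 (II)

DLXXXVII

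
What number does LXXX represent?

LXXX: L=50, X=10, X=10, X=10
50 + 10 + 10 + 10 = 80

80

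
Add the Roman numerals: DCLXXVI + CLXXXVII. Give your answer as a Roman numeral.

DCLXXVI = 676
CLXXXVII = 187
676 + 187 = 863

DCCCLXIII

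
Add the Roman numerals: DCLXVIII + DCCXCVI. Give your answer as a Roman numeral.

DCLXVIII = 668
DCCXCVI = 796
668 + 796 = 1464

MCDLXIV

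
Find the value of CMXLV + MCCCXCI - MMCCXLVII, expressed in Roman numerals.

CMXLV = 945, MCCCXCI = 1391, MMCCXLVII = 2247
945 + 1391 = 2336
2336 - 2247 = 89

LXXXIX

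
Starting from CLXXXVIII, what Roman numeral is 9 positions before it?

CLXXXVIII = 188
188 - 9 = 179

CLXXIX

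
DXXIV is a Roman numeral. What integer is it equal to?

DXXIV: D=500, X=10, X=10, IV=4
500 + 10 + 10 + 4 = 524

524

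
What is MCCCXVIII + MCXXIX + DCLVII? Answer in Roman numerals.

MCCCXVIII = 1318, MCXXIX = 1129, DCLVII = 657
1318 + 1129 = 2447
2447 + 657 = 3104

MMMCIV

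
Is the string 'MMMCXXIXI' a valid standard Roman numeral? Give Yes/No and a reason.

'MMMCXXIXI': I cannot come right after the subtractive pair IX: once I is subtracted in IX, the next symbol must be smaller than I

No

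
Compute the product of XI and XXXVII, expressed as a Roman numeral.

XI = 11
XXXVII = 37
11 × 37 = 407

CDVII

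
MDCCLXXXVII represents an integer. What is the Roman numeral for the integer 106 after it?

MDCCLXXXVII = 1787
1787 + 106 = 1893

MDCCCXCIII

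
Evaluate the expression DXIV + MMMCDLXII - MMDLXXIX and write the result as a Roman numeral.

DXIV = 514, MMMCDLXII = 3462, MMDLXXIX = 2579
514 + 3462 = 3976
3976 - 2579 = 1397

MCCCXCVII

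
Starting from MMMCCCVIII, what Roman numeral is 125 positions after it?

MMMCCCVIII = 3308
3308 + 125 = 3433

MMMCDXXXIII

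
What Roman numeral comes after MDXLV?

MDXLV = 1545, so the next integer is 1545 + 1 = 1546

MDXLVI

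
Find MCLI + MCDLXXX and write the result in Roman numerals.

MCLI = 1151
MCDLXXX = 1480
1151 + 1480 = 2631

MMDCXXXI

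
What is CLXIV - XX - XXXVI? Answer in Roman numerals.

CLXIV = 164, XX = 20, XXXVI = 36
164 - 20 = 144
144 - 36 = 108

CVIII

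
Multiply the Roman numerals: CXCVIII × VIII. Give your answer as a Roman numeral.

CXCVIII = 198
VIII = 8
198 × 8 = 1584

MDLXXXIV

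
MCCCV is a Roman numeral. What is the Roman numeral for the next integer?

MCCCV = 1305; next is 1306

MCCCVI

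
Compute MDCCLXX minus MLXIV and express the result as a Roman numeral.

MDCCLXX = 1770
MLXIV = 1064
1770 - 1064 = 706

DCCVI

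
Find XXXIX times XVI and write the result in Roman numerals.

XXXIX = 39
XVI = 16
39 × 16 = 624

DCXXIV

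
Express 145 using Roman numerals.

Convert 145 to Roman numerals:
  145 contains 1×100 (C)
  45 contains 1×40 (XL)
  5 contains 1×5 (V)

CXLV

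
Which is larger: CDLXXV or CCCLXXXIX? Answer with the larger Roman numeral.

CDLXXV = 475
CCCLXXXIX = 389
475 is larger

CDLXXV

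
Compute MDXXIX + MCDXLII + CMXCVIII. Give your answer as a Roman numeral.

MDXXIX = 1529, MCDXLII = 1442, CMXCVIII = 998
1529 + 1442 = 2971
2971 + 998 = 3969

MMMCMLXIX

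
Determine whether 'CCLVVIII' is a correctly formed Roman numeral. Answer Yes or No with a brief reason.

'CCLVVIII': V should not appear more than once

No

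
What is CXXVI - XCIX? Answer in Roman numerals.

CXXVI = 126
XCIX = 99
126 - 99 = 27

XXVII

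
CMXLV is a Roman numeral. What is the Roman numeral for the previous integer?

CMXLV = 945; previous is 944

CMXLIV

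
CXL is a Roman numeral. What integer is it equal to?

CXL: C=100, XL=40
100 + 40 = 140

140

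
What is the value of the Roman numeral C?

C: C=100

100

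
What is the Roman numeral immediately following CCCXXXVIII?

CCCXXXVIII = 338, so the next integer is 338 + 1 = 339

CCCXXXIX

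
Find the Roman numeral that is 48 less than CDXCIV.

CDXCIV = 494
494 - 48 = 446

CDXLVI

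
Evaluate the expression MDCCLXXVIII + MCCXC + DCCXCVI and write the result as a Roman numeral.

MDCCLXXVIII = 1778, MCCXC = 1290, DCCXCVI = 796
1778 + 1290 = 3068
3068 + 796 = 3864

MMMDCCCLXIV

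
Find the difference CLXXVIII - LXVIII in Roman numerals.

CLXXVIII = 178
LXVIII = 68
178 - 68 = 110

CX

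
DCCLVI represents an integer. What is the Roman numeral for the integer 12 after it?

DCCLVI = 756
756 + 12 = 768

DCCLXVIII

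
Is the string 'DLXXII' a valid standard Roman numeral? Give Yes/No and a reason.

'DLXXII': Check the rules: uses only the symbols I, V, X, L, C, D, M; no symbol is repeated more than three times in a row; V, L and D each appear at most once; no smaller symbol precedes a larger one (values never increase from left to right). Value: D (500) + L (50) + X (10) + X (10) + I (1) + I (1) = 572. So it is a valid standard Roman numeral.

Yes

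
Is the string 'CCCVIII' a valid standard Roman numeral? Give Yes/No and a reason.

'CCCVIII': Check the rules: uses only the symbols I, V, X, L, C, D, M; no symbol is repeated more than three times in a row; V, L and D each appear at most once; no smaller symbol precedes a larger one (values never increase from left to right). Value: C (100) + C (100) + C (100) + V (5) + I (1) + I (1) + I (1) = 308. So it is a valid standard Roman numeral.

Yes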